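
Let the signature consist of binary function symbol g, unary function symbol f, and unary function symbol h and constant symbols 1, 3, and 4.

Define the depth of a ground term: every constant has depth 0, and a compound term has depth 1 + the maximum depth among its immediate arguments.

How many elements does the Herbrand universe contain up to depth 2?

363

Count level by level. With function symbols g/2, f/1, h/1, the terms of depth ≤ k are the 3 constants together with each function applied to depth-≤(k−1) tuples, so N_k = 3 + N_{k-1}^2 + N_{k-1} + N_{k-1}.
N_0 = 3
N_1 = 3 + 3^2 + 3 + 3 = 18
N_2 = 3 + 18^2 + 18 + 18 = 363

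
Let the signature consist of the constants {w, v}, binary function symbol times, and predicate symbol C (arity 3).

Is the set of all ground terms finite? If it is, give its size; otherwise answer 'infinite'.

infinite

The signature has at least one function symbol (times, arity 2) and at least one constant (w).
Iterating times gives infinitely many distinct ground terms: w, times(w, w), times(times(w, w), times(w, w)), ...
So the Herbrand universe is infinite.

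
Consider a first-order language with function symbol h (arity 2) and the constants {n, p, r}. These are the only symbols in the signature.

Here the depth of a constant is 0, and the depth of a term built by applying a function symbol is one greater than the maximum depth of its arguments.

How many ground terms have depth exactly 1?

9

Write N_k for the number of ground terms of depth ≤ k. A term of depth ≤ k is either a constant or a function symbol applied to arguments of depth ≤ k−1, so N_k = 3 + N_{k-1}^2.
N_0 = 3
N_1 = 3 + 3^2 = 12
Terms of depth exactly 1: N_1 − N_0 = 12 − 3 = 9.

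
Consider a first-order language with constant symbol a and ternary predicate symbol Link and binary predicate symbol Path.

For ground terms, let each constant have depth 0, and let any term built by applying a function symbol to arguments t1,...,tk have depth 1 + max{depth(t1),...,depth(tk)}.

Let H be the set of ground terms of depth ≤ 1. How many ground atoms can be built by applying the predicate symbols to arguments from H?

2

First count ground terms of depth ≤ 1.
With no function symbols every ground term is a constant, so there is exactly 1 ground term at every depth bound.
N_0 = 1
N_1 = 1
Explicitly: a.
So |H| = 1.
Each predicate of arity r yields |H|^r ground atoms (one per choice of an r-tuple from H):
  Link: 1^3 = 1;  Path: 1^2 = 1
Total ground atoms: 1 + 1 = 2.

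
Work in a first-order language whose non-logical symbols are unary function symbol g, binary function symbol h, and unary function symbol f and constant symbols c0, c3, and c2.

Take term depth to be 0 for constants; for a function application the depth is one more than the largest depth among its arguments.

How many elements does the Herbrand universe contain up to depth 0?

3

Write N_k for the number of ground terms of depth ≤ k. A term of depth ≤ k is either a constant or a function symbol applied to arguments of depth ≤ k−1, so N_k = 3 + N_{k-1} + N_{k-1}^2 + N_{k-1}.
N_0 = 3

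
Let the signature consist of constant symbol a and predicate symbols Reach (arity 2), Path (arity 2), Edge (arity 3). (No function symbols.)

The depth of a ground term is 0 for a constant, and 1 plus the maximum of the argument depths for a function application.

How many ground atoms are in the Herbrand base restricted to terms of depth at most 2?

First count ground terms of depth ≤ 2.
With no function symbols every ground term is a constant, so there is exactly 1 ground term at every depth bound.
N_0 = 1
N_1 = 1
N_2 = 1
So |H| = 1.
Each predicate of arity r yields |H|^r ground atoms (one per choice of an r-tuple from H):
  Reach: 1^2 = 1;  Path: 1^2 = 1;  Edge: 1^3 = 1
Total ground atoms: 1 + 1 + 1 = 3.

3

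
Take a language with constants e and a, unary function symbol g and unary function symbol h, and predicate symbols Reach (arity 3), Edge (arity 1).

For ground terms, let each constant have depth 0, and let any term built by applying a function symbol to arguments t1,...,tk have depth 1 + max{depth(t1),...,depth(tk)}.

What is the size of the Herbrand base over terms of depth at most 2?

2758

First count ground terms of depth ≤ 2.
Write N_k for the number of ground terms of depth ≤ k. A term of depth ≤ k is either a constant or a function symbol applied to arguments of depth ≤ k−1, so N_k = 2 + N_{k-1} + N_{k-1}.
N_0 = 2
N_1 = 2 + 2 + 2 = 6
N_2 = 2 + 6 + 6 = 14
So |H| = 14.
A ground atom is a predicate applied to a tuple of terms from H, so the count is the sum over predicates of |H|^arity:
  Reach: 14^3 = 2744;  Edge: 14
Total ground atoms: 2744 + 14 = 2758.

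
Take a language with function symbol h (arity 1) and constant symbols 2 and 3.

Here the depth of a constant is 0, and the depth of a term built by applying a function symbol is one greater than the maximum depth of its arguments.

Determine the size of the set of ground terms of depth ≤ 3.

8

Let N_k count ground terms of depth at most k. Each non-constant term of depth ≤ k is some function symbol applied to depth-≤(k−1) arguments, giving N_k = 2 + N_{k-1}.
N_0 = 2
N_1 = 2 + 2 = 4
N_2 = 2 + 4 = 6
N_3 = 2 + 6 = 8
Explicitly: 2, 3, h(2), h(3), h(h(2)), h(h(3)), h(h(h(2))), h(h(h(3))).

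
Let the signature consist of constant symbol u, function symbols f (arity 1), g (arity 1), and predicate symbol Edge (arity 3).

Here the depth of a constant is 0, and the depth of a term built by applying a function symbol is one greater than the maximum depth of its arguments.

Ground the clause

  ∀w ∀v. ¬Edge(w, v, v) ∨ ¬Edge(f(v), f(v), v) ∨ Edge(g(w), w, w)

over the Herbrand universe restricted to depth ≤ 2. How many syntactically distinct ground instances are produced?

Ground terms of depth ≤ 2:
  If N_k denotes the number of depth-≤k ground terms, the 1 constant gives N_0 = 1, and each function symbol of arity r contributes N_{k-1}^r new terms at level k: N_k = 1 + N_{k-1} + N_{k-1}.
  N_0 = 1
  N_1 = 1 + 1 + 1 = 3
  N_2 = 1 + 3 + 3 = 7
  Explicitly: u, f(u), f(f(u)), f(g(u)), g(u), g(f(u)), g(g(u)).
So there are 7 ground terms available for substitution.
The clause has 2 distinct variables (w, v), each appearing in the body. In the free term algebra distinct substitutions yield syntactically distinct ground instances.
Number of ground instances = 7^2 = 49.

49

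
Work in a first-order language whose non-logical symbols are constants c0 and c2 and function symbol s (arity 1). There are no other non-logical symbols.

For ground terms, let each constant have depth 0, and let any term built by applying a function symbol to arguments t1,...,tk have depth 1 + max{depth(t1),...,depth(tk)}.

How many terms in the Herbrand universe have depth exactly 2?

2

Count level by level. With function symbols s/1, the terms of depth ≤ k are the 2 constants together with each function applied to depth-≤(k−1) tuples, so N_k = 2 + N_{k-1}.
N_0 = 2
N_1 = 2 + 2 = 4
N_2 = 2 + 4 = 6
Terms of depth exactly 2: N_2 − N_1 = 6 − 4 = 2.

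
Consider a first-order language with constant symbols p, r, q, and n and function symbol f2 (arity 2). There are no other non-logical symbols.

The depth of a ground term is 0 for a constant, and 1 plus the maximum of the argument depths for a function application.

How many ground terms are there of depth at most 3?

Let N_k count ground terms of depth at most k. Each non-constant term of depth ≤ k is some function symbol applied to depth-≤(k−1) arguments, giving N_k = 4 + N_{k-1}^2.
N_0 = 4
N_1 = 4 + 4^2 = 20
N_2 = 4 + 20^2 = 404
N_3 = 4 + 404^2 = 163220

163220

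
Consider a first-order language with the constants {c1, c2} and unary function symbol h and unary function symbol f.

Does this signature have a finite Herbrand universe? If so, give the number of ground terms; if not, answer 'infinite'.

The signature has at least one function symbol (h, arity 1) and at least one constant (c1).
Iterating h gives infinitely many distinct ground terms: c1, h(c1), h(h(c1)), ...
So the Herbrand universe is infinite.

infinite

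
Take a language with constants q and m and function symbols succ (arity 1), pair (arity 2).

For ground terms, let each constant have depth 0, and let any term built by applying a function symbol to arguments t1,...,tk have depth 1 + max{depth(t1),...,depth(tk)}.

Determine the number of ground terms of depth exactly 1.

Let N_k = |{terms of depth ≤ k}|. Then N_0 = 2 and N_k = 2 + N_{k-1} + N_{k-1}^2 for k ≥ 1 (one summand per function symbol, arity giving the exponent).
N_0 = 2
N_1 = 2 + 2 + 2^2 = 8
Terms of depth exactly 1: N_1 − N_0 = 8 − 2 = 6.

6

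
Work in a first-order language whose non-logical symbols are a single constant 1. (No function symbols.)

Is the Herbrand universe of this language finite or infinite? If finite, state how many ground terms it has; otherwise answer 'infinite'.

There are no function symbols, so the only ground term is the single constant.
The Herbrand universe is {1}, finite with 1 element.

1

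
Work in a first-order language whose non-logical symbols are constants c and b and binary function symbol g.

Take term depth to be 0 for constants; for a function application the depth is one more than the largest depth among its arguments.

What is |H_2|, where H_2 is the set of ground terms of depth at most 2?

38

Count level by level. With function symbols g/2, the terms of depth ≤ k are the 2 constants together with each function applied to depth-≤(k−1) tuples, so N_k = 2 + N_{k-1}^2.
N_0 = 2
N_1 = 2 + 2^2 = 6
N_2 = 2 + 6^2 = 38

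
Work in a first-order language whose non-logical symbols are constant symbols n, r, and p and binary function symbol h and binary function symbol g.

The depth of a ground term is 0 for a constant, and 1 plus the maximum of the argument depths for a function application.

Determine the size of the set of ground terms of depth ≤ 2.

885

Count level by level. With function symbols h/2, g/2, the terms of depth ≤ k are the 3 constants together with each function applied to depth-≤(k−1) tuples, so N_k = 3 + N_{k-1}^2 + N_{k-1}^2.
N_0 = 3
N_1 = 3 + 3^2 + 3^2 = 21
N_2 = 3 + 21^2 + 21^2 = 885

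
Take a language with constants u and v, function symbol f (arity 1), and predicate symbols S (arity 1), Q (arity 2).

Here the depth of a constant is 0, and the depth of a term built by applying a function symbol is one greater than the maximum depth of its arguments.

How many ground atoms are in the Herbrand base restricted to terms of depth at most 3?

72

First count ground terms of depth ≤ 3.
Count level by level. With function symbols f/1, the terms of depth ≤ k are the 2 constants together with each function applied to depth-≤(k−1) tuples, so N_k = 2 + N_{k-1}.
N_0 = 2
N_1 = 2 + 2 = 4
N_2 = 2 + 4 = 6
N_3 = 2 + 6 = 8
Explicitly: u, v, f(u), f(v), f(f(u)), f(f(v)), f(f(f(u))), f(f(f(v))).
So |H| = 8.
For each predicate symbol, the number of ground atoms is |H| raised to its arity; summing:
  S: 8;  Q: 8^2 = 64
Total ground atoms: 8 + 64 = 72.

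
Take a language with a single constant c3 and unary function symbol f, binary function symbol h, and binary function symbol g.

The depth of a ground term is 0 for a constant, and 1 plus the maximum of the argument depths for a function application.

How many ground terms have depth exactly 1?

Let N_k = |{terms of depth ≤ k}|. Then N_0 = 1 and N_k = 1 + N_{k-1} + N_{k-1}^2 + N_{k-1}^2 for k ≥ 1 (one summand per function symbol, arity giving the exponent).
N_0 = 1
N_1 = 1 + 1 + 1^2 + 1^2 = 4
Terms of depth exactly 1: N_1 − N_0 = 4 − 1 = 3.

3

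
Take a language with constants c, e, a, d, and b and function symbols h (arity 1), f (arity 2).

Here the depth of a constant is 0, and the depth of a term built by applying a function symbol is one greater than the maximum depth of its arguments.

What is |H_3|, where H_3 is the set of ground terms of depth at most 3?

Let N_k count ground terms of depth at most k. Each non-constant term of depth ≤ k is some function symbol applied to depth-≤(k−1) arguments, giving N_k = 5 + N_{k-1} + N_{k-1}^2.
N_0 = 5
N_1 = 5 + 5 + 5^2 = 35
N_2 = 5 + 35 + 35^2 = 1265
N_3 = 5 + 1265 + 1265^2 = 1601495

1601495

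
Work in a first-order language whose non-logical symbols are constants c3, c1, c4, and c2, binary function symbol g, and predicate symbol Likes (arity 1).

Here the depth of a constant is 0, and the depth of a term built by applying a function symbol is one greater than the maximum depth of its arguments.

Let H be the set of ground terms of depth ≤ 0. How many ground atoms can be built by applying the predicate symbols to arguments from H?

4

First count ground terms of depth ≤ 0.
Let N_k count ground terms of depth at most k. Each non-constant term of depth ≤ k is some function symbol applied to depth-≤(k−1) arguments, giving N_k = 4 + N_{k-1}^2.
N_0 = 4
Explicitly: c3, c1, c4, c2.
So |H| = 4.
A ground atom is a predicate applied to a tuple of terms from H, so the count is the sum over predicates of |H|^arity:
  Likes: 4
Total ground atoms: 4.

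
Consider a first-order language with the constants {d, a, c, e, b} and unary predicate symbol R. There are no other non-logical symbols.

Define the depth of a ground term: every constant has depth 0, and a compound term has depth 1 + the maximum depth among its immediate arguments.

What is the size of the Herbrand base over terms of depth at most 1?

First count ground terms of depth ≤ 1.
With no function symbols every ground term is a constant, so there are exactly 5 ground terms at every depth bound.
N_0 = 5
N_1 = 5
Explicitly: d, a, c, e, b.
So |H| = 5.
For each predicate symbol, the number of ground atoms is |H| raised to its arity; summing:
  R: 5
Total ground atoms: 5.

5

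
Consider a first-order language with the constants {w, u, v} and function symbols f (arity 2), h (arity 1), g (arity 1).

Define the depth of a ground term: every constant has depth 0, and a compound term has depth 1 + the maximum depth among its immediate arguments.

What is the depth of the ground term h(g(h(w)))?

depth(h(w)) = 1 + depth(w) = 1 + 0 = 1
depth(g(h(w))) = 1 + depth(h(w)) = 1 + 1 = 2
depth(h(g(h(w)))) = 1 + depth(g(h(w))) = 1 + 2 = 3

3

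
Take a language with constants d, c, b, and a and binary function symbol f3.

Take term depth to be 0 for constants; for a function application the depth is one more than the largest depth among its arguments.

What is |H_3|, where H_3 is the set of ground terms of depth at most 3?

If N_k denotes the number of depth-≤k ground terms, the 4 constants give N_0 = 4, and each function symbol of arity r contributes N_{k-1}^r new terms at level k: N_k = 4 + N_{k-1}^2.
N_0 = 4
N_1 = 4 + 4^2 = 20
N_2 = 4 + 20^2 = 404
N_3 = 4 + 404^2 = 163220

163220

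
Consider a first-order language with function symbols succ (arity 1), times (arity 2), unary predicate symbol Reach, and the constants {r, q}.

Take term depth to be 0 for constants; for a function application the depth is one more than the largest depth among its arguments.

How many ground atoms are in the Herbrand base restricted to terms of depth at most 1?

8

First count ground terms of depth ≤ 1.
Let N_k count ground terms of depth at most k. Each non-constant term of depth ≤ k is some function symbol applied to depth-≤(k−1) arguments, giving N_k = 2 + N_{k-1} + N_{k-1}^2.
N_0 = 2
N_1 = 2 + 2 + 2^2 = 8
Explicitly: r, q, succ(r), succ(q), times(r, r), times(r, q), times(q, r), times(q, q).
So |H| = 8.
Ground atoms are formed by filling each argument slot of a predicate with a term from H, so an r-ary predicate gives |H|^r atoms:
  Reach: 8
Total ground atoms: 8.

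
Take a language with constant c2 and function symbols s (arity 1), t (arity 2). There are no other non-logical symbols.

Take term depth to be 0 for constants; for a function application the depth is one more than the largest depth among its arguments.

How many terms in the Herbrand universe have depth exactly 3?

If N_k denotes the number of depth-≤k ground terms, the 1 constant gives N_0 = 1, and each function symbol of arity r contributes N_{k-1}^r new terms at level k: N_k = 1 + N_{k-1} + N_{k-1}^2.
N_0 = 1
N_1 = 1 + 1 + 1^2 = 3
N_2 = 1 + 3 + 3^2 = 13
N_3 = 1 + 13 + 13^2 = 183
Terms of depth exactly 3: N_3 − N_2 = 183 − 13 = 170.

170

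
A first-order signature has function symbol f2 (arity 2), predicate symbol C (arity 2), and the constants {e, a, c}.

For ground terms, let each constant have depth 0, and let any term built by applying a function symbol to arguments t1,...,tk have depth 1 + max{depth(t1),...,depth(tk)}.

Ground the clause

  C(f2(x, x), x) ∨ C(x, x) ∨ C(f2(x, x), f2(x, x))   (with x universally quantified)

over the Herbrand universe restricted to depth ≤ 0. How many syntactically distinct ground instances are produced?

Ground terms of depth ≤ 0:
  Let N_k count ground terms of depth at most k. Each non-constant term of depth ≤ k is some function symbol applied to depth-≤(k−1) arguments, giving N_k = 3 + N_{k-1}^2.
  N_0 = 3
So there are 3 ground terms available for substitution.
The clause has 1 distinct variable (x), which appears in the body. In the free term algebra distinct substitutions yield syntactically distinct ground instances.
Number of ground instances = 3.

3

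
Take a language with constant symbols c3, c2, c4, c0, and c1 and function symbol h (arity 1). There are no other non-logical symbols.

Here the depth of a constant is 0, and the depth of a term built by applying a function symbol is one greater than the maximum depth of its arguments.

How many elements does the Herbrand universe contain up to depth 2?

15

Write N_k for the number of ground terms of depth ≤ k. A term of depth ≤ k is either a constant or a function symbol applied to arguments of depth ≤ k−1, so N_k = 5 + N_{k-1}.
N_0 = 5
N_1 = 5 + 5 = 10
N_2 = 5 + 10 = 15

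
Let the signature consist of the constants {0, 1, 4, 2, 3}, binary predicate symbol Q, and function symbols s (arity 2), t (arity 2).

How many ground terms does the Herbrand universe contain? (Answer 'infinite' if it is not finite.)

The signature has at least one function symbol (s, arity 2) and at least one constant (0).
Iterating s gives infinitely many distinct ground terms: 0, s(0, 0), s(s(0, 0), s(0, 0)), ...
So the Herbrand universe is infinite.

infinite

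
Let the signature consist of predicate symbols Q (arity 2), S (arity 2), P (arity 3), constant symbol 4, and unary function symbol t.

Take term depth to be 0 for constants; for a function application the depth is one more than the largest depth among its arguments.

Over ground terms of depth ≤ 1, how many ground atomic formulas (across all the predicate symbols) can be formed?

16

First count ground terms of depth ≤ 1.
Let N_k count ground terms of depth at most k. Each non-constant term of depth ≤ k is some function symbol applied to depth-≤(k−1) arguments, giving N_k = 1 + N_{k-1}.
N_0 = 1
N_1 = 1 + 1 = 2
Explicitly: 4, t(4).
So |H| = 2.
For each predicate symbol, the number of ground atoms is |H| raised to its arity; summing:
  Q: 2^2 = 4;  S: 2^2 = 4;  P: 2^3 = 8
Total ground atoms: 4 + 4 + 8 = 16.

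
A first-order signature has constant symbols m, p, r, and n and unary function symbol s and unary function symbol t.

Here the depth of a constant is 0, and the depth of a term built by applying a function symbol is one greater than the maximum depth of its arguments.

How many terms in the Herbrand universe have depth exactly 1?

Let N_k = |{terms of depth ≤ k}|. Then N_0 = 4 and N_k = 4 + N_{k-1} + N_{k-1} for k ≥ 1 (one summand per function symbol, arity giving the exponent).
N_0 = 4
N_1 = 4 + 4 + 4 = 12
Terms of depth exactly 1: N_1 − N_0 = 12 − 4 = 8.

8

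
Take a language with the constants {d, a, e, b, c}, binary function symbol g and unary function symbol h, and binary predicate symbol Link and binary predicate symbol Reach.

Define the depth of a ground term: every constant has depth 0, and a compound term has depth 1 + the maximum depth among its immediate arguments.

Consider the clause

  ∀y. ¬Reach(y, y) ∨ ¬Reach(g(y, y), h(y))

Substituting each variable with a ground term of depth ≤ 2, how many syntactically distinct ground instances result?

1265

Ground terms of depth ≤ 2:
  Count level by level. With function symbols g/2, h/1, the terms of depth ≤ k are the 5 constants together with each function applied to depth-≤(k−1) tuples, so N_k = 5 + N_{k-1}^2 + N_{k-1}.
  N_0 = 5
  N_1 = 5 + 5^2 + 5 = 35
  N_2 = 5 + 35^2 + 35 = 1265
So there are 1265 ground terms available for substitution.
There is 1 variable to instantiate (y),  occurring in at least one literal, so different choices give different ground instances.
Number of ground instances = 1265.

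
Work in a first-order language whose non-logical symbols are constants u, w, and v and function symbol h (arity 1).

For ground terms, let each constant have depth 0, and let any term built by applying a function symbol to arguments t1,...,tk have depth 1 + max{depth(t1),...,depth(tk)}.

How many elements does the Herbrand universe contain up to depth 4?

Write N_k for the number of ground terms of depth ≤ k. A term of depth ≤ k is either a constant or a function symbol applied to arguments of depth ≤ k−1, so N_k = 3 + N_{k-1}.
N_0 = 3
N_1 = 3 + 3 = 6
N_2 = 3 + 6 = 9
N_3 = 3 + 9 = 12
N_4 = 3 + 12 = 15

15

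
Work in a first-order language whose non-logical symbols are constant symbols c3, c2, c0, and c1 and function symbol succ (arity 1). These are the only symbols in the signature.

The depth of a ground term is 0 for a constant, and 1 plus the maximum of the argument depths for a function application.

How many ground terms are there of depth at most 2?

12

If N_k denotes the number of depth-≤k ground terms, the 4 constants give N_0 = 4, and each function symbol of arity r contributes N_{k-1}^r new terms at level k: N_k = 4 + N_{k-1}.
N_0 = 4
N_1 = 4 + 4 = 8
N_2 = 4 + 8 = 12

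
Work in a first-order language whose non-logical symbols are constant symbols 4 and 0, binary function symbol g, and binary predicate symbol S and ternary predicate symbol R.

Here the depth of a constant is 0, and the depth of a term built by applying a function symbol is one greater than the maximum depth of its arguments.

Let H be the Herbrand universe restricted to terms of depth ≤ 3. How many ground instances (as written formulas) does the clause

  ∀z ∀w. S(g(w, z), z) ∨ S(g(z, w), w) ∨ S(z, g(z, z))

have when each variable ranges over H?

2090916

Ground terms of depth ≤ 3:
  Let N_k count ground terms of depth at most k. Each non-constant term of depth ≤ k is some function symbol applied to depth-≤(k−1) arguments, giving N_k = 2 + N_{k-1}^2.
  N_0 = 2
  N_1 = 2 + 2^2 = 6
  N_2 = 2 + 6^2 = 38
  N_3 = 2 + 38^2 = 1446
So there are 1446 ground terms available for substitution.
The clause has 2 distinct variables (z, w), each appearing in the body. In the free term algebra distinct substitutions yield syntactically distinct ground instances.
Number of ground instances = 1446^2 = 2090916.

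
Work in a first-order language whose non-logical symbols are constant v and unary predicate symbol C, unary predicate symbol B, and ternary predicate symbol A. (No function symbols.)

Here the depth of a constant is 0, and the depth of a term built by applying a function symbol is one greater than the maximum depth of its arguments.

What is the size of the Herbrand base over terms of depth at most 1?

First count ground terms of depth ≤ 1.
With no function symbols every ground term is a constant, so there is exactly 1 ground term at every depth bound.
N_0 = 1
N_1 = 1
So |H| = 1.
Ground atoms are formed by filling each argument slot of a predicate with a term from H, so an r-ary predicate gives |H|^r atoms:
  C: 1;  B: 1;  A: 1^3 = 1
Total ground atoms: 1 + 1 + 1 = 3.

3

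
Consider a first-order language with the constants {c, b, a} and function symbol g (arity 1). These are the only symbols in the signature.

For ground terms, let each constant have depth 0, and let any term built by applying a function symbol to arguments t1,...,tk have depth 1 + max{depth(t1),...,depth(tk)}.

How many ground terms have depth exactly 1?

Write N_k for the number of ground terms of depth ≤ k. A term of depth ≤ k is either a constant or a function symbol applied to arguments of depth ≤ k−1, so N_k = 3 + N_{k-1}.
N_0 = 3
N_1 = 3 + 3 = 6
Terms of depth exactly 1: N_1 − N_0 = 6 − 3 = 3.

3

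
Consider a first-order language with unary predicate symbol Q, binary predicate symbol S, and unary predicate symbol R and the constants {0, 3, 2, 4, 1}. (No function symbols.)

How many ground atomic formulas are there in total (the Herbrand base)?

With no function symbols, the Herbrand universe is just the 5 constants.
Ground atoms per predicate: Q: 5, S: 5^2 = 25, R: 5.
Herbrand base size = 5 + 25 + 5 = 35.

35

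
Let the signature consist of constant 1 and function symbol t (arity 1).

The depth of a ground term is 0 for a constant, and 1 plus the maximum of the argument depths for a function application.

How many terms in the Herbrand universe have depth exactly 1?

Count level by level. With function symbols t/1, the terms of depth ≤ k are the 1 constant together with each function applied to depth-≤(k−1) tuples, so N_k = 1 + N_{k-1}.
N_0 = 1
N_1 = 1 + 1 = 2
Terms of depth exactly 1: N_1 − N_0 = 2 − 1 = 1.

1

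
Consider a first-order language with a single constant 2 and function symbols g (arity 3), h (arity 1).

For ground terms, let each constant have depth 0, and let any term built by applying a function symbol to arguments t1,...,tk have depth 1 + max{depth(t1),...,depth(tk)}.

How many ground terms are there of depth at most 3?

29823

Let N_k count ground terms of depth at most k. Each non-constant term of depth ≤ k is some function symbol applied to depth-≤(k−1) arguments, giving N_k = 1 + N_{k-1}^3 + N_{k-1}.
N_0 = 1
N_1 = 1 + 1^3 + 1 = 3
N_2 = 1 + 3^3 + 3 = 31
N_3 = 1 + 31^3 + 31 = 29823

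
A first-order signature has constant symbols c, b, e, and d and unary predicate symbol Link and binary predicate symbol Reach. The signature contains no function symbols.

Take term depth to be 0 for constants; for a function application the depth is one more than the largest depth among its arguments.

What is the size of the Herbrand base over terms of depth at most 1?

20

First count ground terms of depth ≤ 1.
With no function symbols every ground term is a constant, so there are exactly 4 ground terms at every depth bound.
N_0 = 4
N_1 = 4
Explicitly: c, b, e, d.
So |H| = 4.
For each predicate symbol, the number of ground atoms is |H| raised to its arity; summing:
  Link: 4;  Reach: 4^2 = 16
Total ground atoms: 4 + 16 = 20.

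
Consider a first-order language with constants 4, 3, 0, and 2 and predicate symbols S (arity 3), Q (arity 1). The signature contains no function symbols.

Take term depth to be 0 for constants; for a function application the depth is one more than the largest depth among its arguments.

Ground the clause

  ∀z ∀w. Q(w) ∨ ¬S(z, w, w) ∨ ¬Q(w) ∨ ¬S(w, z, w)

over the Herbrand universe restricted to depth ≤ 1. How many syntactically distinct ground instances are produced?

Ground terms of depth ≤ 1:
  With no function symbols every ground term is a constant, so there are exactly 4 ground terms at every depth bound.
  N_0 = 4
  N_1 = 4
  Explicitly: 4, 3, 0, 2.
So there are 4 ground terms available for substitution.
There are 2 variables to instantiate (z, w), each occurring in at least one literal, so different choices give different ground instances.
Number of ground instances = 4^2 = 16.

16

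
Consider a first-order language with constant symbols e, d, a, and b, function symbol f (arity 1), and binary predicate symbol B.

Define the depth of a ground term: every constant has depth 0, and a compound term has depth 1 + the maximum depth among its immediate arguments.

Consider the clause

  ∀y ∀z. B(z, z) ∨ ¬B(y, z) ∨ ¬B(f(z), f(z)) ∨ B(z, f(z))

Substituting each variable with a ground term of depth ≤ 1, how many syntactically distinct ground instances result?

Ground terms of depth ≤ 1:
  Write N_k for the number of ground terms of depth ≤ k. A term of depth ≤ k is either a constant or a function symbol applied to arguments of depth ≤ k−1, so N_k = 4 + N_{k-1}.
  N_0 = 4
  N_1 = 4 + 4 = 8
So there are 8 ground terms available for substitution.
The body mentions every one of the 2 quantified variables; since ground terms form a free algebra, no two substitutions collapse to the same formula.
Number of ground instances = 8^2 = 64.

64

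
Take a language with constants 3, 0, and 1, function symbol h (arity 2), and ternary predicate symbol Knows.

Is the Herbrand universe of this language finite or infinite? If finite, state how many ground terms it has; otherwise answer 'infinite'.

The signature has at least one function symbol (h, arity 2) and at least one constant (3).
Iterating h gives infinitely many distinct ground terms: 3, h(3, 3), h(h(3, 3), h(3, 3)), ...
So the Herbrand universe is infinite.

infinite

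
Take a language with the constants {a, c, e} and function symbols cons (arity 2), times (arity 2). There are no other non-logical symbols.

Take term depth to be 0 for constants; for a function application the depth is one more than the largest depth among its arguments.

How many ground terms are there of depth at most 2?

Write N_k for the number of ground terms of depth ≤ k. A term of depth ≤ k is either a constant or a function symbol applied to arguments of depth ≤ k−1, so N_k = 3 + N_{k-1}^2 + N_{k-1}^2.
N_0 = 3
N_1 = 3 + 3^2 + 3^2 = 21
N_2 = 3 + 21^2 + 21^2 = 885

885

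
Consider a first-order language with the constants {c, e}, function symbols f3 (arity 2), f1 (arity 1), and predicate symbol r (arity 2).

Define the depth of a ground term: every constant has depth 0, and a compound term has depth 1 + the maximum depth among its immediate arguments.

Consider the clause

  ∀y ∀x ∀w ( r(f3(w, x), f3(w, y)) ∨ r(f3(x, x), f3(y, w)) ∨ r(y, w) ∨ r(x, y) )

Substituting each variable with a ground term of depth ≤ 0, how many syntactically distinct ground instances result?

8

Ground terms of depth ≤ 0:
  Count level by level. With function symbols f3/2, f1/1, the terms of depth ≤ k are the 2 constants together with each function applied to depth-≤(k−1) tuples, so N_k = 2 + N_{k-1}^2 + N_{k-1}.
  N_0 = 2
So there are 2 ground terms available for substitution.
The clause has 3 distinct variables (y, x, w), each appearing in the body. In the free term algebra distinct substitutions yield syntactically distinct ground instances.
Number of ground instances = 2^3 = 8.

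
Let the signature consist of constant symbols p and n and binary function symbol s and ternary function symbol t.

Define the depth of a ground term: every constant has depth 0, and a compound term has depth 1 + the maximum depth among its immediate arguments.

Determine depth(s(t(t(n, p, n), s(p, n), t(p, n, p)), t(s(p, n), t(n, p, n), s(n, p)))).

depth(t(n, p, n)) = 1 + max(0, 0, 0) = 1
depth(s(p, n)) = 1 + max(0, 0) = 1
depth(t(p, n, p)) = 1 + max(0, 0, 0) = 1
depth(t(t(n, p, n), s(p, n), t(p, n, p))) = 1 + max(1, 1, 1) = 2
depth(s(n, p)) = 1 + max(0, 0) = 1
depth(t(s(p, n), t(n, p, n), s(n, p))) = 1 + max(1, 1, 1) = 2
depth(s(t(t(n, p, n), s(p, n), t(p, n, p)), t(s(p, n), t(n, p, n), s(n, p)))) = 1 + max(2, 2) = 3

3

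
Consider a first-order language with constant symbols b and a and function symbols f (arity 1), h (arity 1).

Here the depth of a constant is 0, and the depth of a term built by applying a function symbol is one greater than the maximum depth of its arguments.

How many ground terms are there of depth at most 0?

2

Let N_k count ground terms of depth at most k. Each non-constant term of depth ≤ k is some function symbol applied to depth-≤(k−1) arguments, giving N_k = 2 + N_{k-1} + N_{k-1}.
N_0 = 2
Explicitly: b, a.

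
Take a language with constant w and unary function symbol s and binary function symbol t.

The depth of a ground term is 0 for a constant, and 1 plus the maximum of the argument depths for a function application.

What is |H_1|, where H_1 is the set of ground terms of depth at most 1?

3

Let N_k count ground terms of depth at most k. Each non-constant term of depth ≤ k is some function symbol applied to depth-≤(k−1) arguments, giving N_k = 1 + N_{k-1} + N_{k-1}^2.
N_0 = 1
N_1 = 1 + 1 + 1^2 = 3
Explicitly: w, s(w), t(w, w).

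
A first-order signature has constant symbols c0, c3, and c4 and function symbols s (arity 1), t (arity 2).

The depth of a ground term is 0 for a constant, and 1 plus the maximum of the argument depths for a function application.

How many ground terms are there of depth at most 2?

Count level by level. With function symbols s/1, t/2, the terms of depth ≤ k are the 3 constants together with each function applied to depth-≤(k−1) tuples, so N_k = 3 + N_{k-1} + N_{k-1}^2.
N_0 = 3
N_1 = 3 + 3 + 3^2 = 15
N_2 = 3 + 15 + 15^2 = 243

243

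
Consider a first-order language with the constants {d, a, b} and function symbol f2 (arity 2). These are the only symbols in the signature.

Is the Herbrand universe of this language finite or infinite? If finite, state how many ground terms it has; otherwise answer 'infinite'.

The signature has at least one function symbol (f2, arity 2) and at least one constant (d).
Iterating f2 gives infinitely many distinct ground terms: d, f2(d, d), f2(f2(d, d), f2(d, d)), ...
So the Herbrand universe is infinite.

infinite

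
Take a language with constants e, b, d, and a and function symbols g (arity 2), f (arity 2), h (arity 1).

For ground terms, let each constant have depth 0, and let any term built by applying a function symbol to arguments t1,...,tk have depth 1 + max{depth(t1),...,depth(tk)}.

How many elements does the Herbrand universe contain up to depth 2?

Count level by level. With function symbols g/2, f/2, h/1, the terms of depth ≤ k are the 4 constants together with each function applied to depth-≤(k−1) tuples, so N_k = 4 + N_{k-1}^2 + N_{k-1}^2 + N_{k-1}.
N_0 = 4
N_1 = 4 + 4^2 + 4^2 + 4 = 40
N_2 = 4 + 40^2 + 40^2 + 40 = 3244

3244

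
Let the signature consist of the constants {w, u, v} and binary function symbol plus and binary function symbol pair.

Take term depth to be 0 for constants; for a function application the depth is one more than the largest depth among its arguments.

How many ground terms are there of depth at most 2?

885

Let N_k count ground terms of depth at most k. Each non-constant term of depth ≤ k is some function symbol applied to depth-≤(k−1) arguments, giving N_k = 3 + N_{k-1}^2 + N_{k-1}^2.
N_0 = 3
N_1 = 3 + 3^2 + 3^2 = 21
N_2 = 3 + 21^2 + 21^2 = 885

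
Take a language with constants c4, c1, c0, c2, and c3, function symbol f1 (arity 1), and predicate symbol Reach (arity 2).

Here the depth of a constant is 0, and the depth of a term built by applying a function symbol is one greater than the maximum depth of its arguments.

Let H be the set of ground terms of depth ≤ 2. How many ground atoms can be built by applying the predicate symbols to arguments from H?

First count ground terms of depth ≤ 2.
Count level by level. With function symbols f1/1, the terms of depth ≤ k are the 5 constants together with each function applied to depth-≤(k−1) tuples, so N_k = 5 + N_{k-1}.
N_0 = 5
N_1 = 5 + 5 = 10
N_2 = 5 + 10 = 15
So |H| = 15.
For each predicate symbol, the number of ground atoms is |H| raised to its arity; summing:
  Reach: 15^2 = 225
Total ground atoms: 225.

225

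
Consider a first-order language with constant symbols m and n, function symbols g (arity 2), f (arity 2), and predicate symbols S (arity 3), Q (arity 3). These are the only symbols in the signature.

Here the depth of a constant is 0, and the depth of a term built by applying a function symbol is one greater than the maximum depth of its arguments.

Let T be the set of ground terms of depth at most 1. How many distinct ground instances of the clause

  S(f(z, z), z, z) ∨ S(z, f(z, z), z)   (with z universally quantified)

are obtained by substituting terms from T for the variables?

10

Ground terms of depth ≤ 1:
  Count level by level. With function symbols g/2, f/2, the terms of depth ≤ k are the 2 constants together with each function applied to depth-≤(k−1) tuples, so N_k = 2 + N_{k-1}^2 + N_{k-1}^2.
  N_0 = 2
  N_1 = 2 + 2^2 + 2^2 = 10
  Explicitly: m, n, g(m, m), g(m, n), g(n, m), g(n, n), f(m, m), f(m, n), f(n, m), f(n, n).
So there are 10 ground terms available for substitution.
The variable z ranges independently over the available ground terms, and distinct assignments produce distinct instances.
Number of ground instances = 10.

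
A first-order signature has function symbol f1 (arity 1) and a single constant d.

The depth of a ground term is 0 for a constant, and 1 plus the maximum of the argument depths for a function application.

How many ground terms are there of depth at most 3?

4

Let N_k = |{terms of depth ≤ k}|. Then N_0 = 1 and N_k = 1 + N_{k-1} for k ≥ 1 (one summand per function symbol, arity giving the exponent).
N_0 = 1
N_1 = 1 + 1 = 2
N_2 = 1 + 2 = 3
N_3 = 1 + 3 = 4
Explicitly: d, f1(d), f1(f1(d)), f1(f1(f1(d))).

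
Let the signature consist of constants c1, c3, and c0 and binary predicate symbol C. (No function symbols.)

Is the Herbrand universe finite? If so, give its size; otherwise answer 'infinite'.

3

There are no function symbols, so every ground term is one of the 3 constants.
The Herbrand universe is {c1, c3, c0}, which is finite with 3 elements.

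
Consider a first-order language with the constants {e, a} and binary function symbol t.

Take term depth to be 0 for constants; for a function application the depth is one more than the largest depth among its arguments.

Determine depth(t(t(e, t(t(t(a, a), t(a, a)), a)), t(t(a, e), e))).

5

depth(t(a, a)) = 1 + max(0, 0) = 1
depth(t(t(a, a), t(a, a))) = 1 + max(1, 1) = 2
depth(t(t(t(a, a), t(a, a)), a)) = 1 + max(2, 0) = 3
depth(t(e, t(t(t(a, a), t(a, a)), a))) = 1 + max(0, 3) = 4
depth(t(a, e)) = 1 + max(0, 0) = 1
depth(t(t(a, e), e)) = 1 + max(1, 0) = 2
depth(t(t(e, t(t(t(a, a), t(a, a)), a)), t(t(a, e), e))) = 1 + max(4, 2) = 5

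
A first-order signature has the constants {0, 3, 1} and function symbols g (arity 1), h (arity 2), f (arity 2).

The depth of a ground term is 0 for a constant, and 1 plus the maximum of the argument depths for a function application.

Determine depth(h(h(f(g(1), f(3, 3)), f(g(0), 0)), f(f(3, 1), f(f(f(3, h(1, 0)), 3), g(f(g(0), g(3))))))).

6

depth(g(1)) = 1 + depth(1) = 1 + 0 = 1
depth(f(3, 3)) = 1 + max(0, 0) = 1
depth(f(g(1), f(3, 3))) = 1 + max(1, 1) = 2
depth(g(0)) = 1 + depth(0) = 1 + 0 = 1
depth(f(g(0), 0)) = 1 + max(1, 0) = 2
depth(h(f(g(1), f(3, 3)), f(g(0), 0))) = 1 + max(2, 2) = 3
depth(f(3, 1)) = 1 + max(0, 0) = 1
depth(h(1, 0)) = 1 + max(0, 0) = 1
depth(f(3, h(1, 0))) = 1 + max(0, 1) = 2
depth(f(f(3, h(1, 0)), 3)) = 1 + max(2, 0) = 3
depth(g(3)) = 1 + depth(3) = 1 + 0 = 1
depth(f(g(0), g(3))) = 1 + max(1, 1) = 2
depth(g(f(g(0), g(3)))) = 1 + depth(f(g(0), g(3))) = 1 + 2 = 3
depth(f(f(f(3, h(1, 0)), 3), g(f(g(0), g(3))))) = 1 + max(3, 3) = 4
depth(f(f(3, 1), f(f(f(3, h(1, 0)), 3), g(f(g(0), g(3)))))) = 1 + max(1, 4) = 5
depth(h(h(f(g(1), f(3, 3)), f(g(0), 0)), f(f(3, 1), f(f(f(3, h(1, 0)), 3), g(f(g(0), g(3))))))) = 1 + max(3, 5) = 6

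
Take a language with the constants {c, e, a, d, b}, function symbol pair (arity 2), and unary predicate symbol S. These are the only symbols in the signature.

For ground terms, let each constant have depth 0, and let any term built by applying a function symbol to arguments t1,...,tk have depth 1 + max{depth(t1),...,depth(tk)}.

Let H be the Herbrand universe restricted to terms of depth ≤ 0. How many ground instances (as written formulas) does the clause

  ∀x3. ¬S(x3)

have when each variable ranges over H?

5

Ground terms of depth ≤ 0:
  Let N_k = |{terms of depth ≤ k}|. Then N_0 = 5 and N_k = 5 + N_{k-1}^2 for k ≥ 1 (one summand per function symbol, arity giving the exponent).
  N_0 = 5
  Explicitly: c, e, a, d, b.
So there are 5 ground terms available for substitution.
There is 1 variable to instantiate (x3),  occurring in at least one literal, so different choices give different ground instances.
Number of ground instances = 5.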